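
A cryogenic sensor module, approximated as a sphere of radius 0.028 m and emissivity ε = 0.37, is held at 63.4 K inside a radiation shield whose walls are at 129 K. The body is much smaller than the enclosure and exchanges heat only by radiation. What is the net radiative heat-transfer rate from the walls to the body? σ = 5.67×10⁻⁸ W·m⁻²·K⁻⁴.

P_net ≈ 0.0539 W

For a small grey body in a large enclosure: P_net = εσA(T_body⁴ − T_wall⁴).
A = 4πr² = 0.009852 m²; T_body⁴ − T_wall⁴ = 1.616×10⁷ − 2.769×10⁸ = -2.608×10⁸ K⁴.
|P_net| = 0.37·5.67×10⁻⁸·0.009852·2.608×10⁸.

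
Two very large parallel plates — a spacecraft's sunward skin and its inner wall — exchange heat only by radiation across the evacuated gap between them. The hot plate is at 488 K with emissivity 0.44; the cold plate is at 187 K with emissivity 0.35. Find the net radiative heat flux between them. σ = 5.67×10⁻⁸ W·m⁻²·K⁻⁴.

q ≈ 762 W/m²

For two infinite grey parallel plates, q = σ(T₁⁴ − T₂⁴)/(1/ε₁ + 1/ε₂ − 1).
T₁⁴ − T₂⁴ = 5.671×10¹⁰ − 1.223×10⁹ = 5.549×10¹⁰ K⁴.
1/ε₁ + 1/ε₂ − 1 = 2.273 + 2.857 − 1 = 4.130.
q = 5.67×10⁻⁸ × 5.549×10¹⁰ / 4.130.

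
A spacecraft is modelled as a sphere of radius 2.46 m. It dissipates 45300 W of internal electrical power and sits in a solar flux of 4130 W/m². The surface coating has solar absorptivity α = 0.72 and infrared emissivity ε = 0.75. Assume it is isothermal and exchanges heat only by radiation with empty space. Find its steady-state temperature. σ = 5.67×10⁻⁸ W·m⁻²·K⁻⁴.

At steady state, absorbed solar power + internal power = radiated power.
Absorbed: α·S·A_cross = 0.72·4130·19.01 = 56530 W (cross-section πr²).
Total input = 56530 + 45300 = 1.018×10⁵ W.
Radiated: εσ·A_surf·T⁴ with A_surf = 4πr² = 76.05 m².
T⁴ = 1.018×10⁵/(0.75·5.67×10⁻⁸·76.05) = 3.149×10¹⁰ K⁴.

T ≈ 421 K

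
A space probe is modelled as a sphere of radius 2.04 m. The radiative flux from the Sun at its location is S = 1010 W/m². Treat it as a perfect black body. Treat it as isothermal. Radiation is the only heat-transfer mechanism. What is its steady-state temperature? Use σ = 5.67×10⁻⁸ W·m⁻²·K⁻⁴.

At equilibrium, absorbed power = emitted power.
Absorbing cross-section = πr² = 13.07 m²; emitting surface = 4πr² = 52.30 m² (ratio 4).
S·A_cross = εσ·A_surf·T⁴  ⇒  T⁴ = S/(4σ).
T⁴ = 1.00·1010/(4·5.67×10⁻⁸) = 4.453×10⁹ K⁴.
T = (4.453×10⁹)^(1/4).

T ≈ 258 K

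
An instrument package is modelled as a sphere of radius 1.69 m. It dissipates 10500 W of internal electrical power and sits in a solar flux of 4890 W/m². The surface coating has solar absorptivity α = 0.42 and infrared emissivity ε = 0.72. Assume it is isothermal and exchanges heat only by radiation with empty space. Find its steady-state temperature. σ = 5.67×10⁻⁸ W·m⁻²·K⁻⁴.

At steady state, absorbed solar power + internal power = radiated power.
Absorbed: α·S·A_cross = 0.42·4890·8.973 = 18430 W (cross-section πr²).
Total input = 18430 + 10500 = 28930 W.
Radiated: εσ·A_surf·T⁴ with A_surf = 4πr² = 35.89 m².
T⁴ = 28930/(0.72·5.67×10⁻⁸·35.89) = 1.974×10¹⁰ K⁴.

T ≈ 375 K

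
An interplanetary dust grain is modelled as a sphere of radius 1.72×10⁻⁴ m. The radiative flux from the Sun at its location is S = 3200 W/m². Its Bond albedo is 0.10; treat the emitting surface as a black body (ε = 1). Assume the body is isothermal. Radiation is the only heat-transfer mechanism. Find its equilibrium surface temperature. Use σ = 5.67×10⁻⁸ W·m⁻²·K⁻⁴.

T ≈ 336 K

At equilibrium, absorbed power = emitted power.
Absorbing cross-section = πr² = 9.294×10⁻⁸ m²; emitting surface = 4πr² = 3.718×10⁻⁷ m² (ratio 4).
(1−a)S·A_cross = εσ·A_surf·T⁴  ⇒  T⁴ = (1−a)S/(4σ).
T⁴ = 0.900·3200/(4·5.67×10⁻⁸) = 1.270×10¹⁰ K⁴.
T = (1.270×10¹⁰)^(1/4).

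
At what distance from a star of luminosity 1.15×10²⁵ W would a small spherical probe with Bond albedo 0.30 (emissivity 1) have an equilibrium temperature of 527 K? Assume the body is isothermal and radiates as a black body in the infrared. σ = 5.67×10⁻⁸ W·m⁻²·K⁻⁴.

d ≈ 6.05×10⁹ m

For an isothermal black-emitting sphere, (1−a)S·πr² = σ·4πr²·T⁴ ⇒ S = 4σT⁴/(1−a).
S = 4·5.67×10⁻⁸·(527)⁴/0.700 = 24990 W/m².
Flux falls as S = L/(4πd²), so d = √(L/(4πS)) = √(1.15×10²⁵/(4π·24990)).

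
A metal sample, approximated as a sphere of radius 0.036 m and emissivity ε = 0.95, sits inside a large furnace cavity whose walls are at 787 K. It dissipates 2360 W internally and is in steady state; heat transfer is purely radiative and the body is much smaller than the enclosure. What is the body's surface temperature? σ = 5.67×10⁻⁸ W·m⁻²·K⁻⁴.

T ≈ 1320 K

For a small grey body in a large enclosure, net radiated power = εσA(T⁴ − T_w⁴).
Steady state: P = εσA(T⁴ − T_w⁴) with A = 4πr² = 0.01629 m².
T⁴ = P/(εσA) + T_w⁴ = 2360/(0.95·5.67×10⁻⁸·0.01629) + (787)⁴
    = 2.690×10¹² + 3.836×10¹¹ = 3.074×10¹² K⁴.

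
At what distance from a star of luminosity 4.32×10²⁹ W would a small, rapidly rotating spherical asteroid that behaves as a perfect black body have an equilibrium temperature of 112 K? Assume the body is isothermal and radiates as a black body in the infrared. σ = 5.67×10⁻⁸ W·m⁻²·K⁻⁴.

For an isothermal black-emitting sphere, (1−a)S·πr² = σ·4πr²·T⁴ ⇒ S = 4σT⁴/(1−a).
S = 4·5.67×10⁻⁸·(112)⁴/1.00 = 35.69 W/m².
Flux falls as S = L/(4πd²), so d = √(L/(4πS)) = √(4.32×10²⁹/(4π·35.69)).

d ≈ 3.10×10¹³ m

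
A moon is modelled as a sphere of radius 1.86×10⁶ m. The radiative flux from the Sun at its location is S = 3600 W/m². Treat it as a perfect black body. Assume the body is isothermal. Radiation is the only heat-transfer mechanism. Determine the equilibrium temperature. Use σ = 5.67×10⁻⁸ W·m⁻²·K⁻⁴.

T ≈ 355 K

At equilibrium, absorbed power = emitted power.
Absorbing cross-section = πr² = 1.087×10¹³ m²; emitting surface = 4πr² = 4.347×10¹³ m² (ratio 4).
S·A_cross = εσ·A_surf·T⁴  ⇒  T⁴ = S/(4σ).
T⁴ = 1.00·3600/(4·5.67×10⁻⁸) = 1.587×10¹⁰ K⁴.
T = (1.587×10¹⁰)^(1/4).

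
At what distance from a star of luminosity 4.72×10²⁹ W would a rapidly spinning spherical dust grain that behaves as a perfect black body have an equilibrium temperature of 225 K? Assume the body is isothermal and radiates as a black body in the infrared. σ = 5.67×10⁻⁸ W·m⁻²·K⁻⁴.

For an isothermal black-emitting sphere, (1−a)S·πr² = σ·4πr²·T⁴ ⇒ S = 4σT⁴/(1−a).
S = 4·5.67×10⁻⁸·(225)⁴/1.00 = 581.3 W/m².
Flux falls as S = L/(4πd²), so d = √(L/(4πS)) = √(4.72×10²⁹/(4π·581.3)).

d ≈ 8.04×10¹² m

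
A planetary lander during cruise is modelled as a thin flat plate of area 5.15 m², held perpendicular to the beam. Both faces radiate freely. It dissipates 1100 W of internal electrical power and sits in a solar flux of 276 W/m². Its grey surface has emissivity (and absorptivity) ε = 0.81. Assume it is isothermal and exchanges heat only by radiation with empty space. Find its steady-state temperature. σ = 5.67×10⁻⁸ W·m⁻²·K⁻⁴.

At steady state, absorbed solar power + internal power = radiated power.
Absorbed: α·S·A_cross = 0.81·276·5.150 = 1151 W (cross-section A).
Total input = 1151 + 1100 = 2251 W.
Radiated: εσ·A_surf·T⁴ with A_surf = 2A = 10.30 m².
T⁴ = 2251/(0.81·5.67×10⁻⁸·10.30) = 4.759×10⁹ K⁴.

T ≈ 263 K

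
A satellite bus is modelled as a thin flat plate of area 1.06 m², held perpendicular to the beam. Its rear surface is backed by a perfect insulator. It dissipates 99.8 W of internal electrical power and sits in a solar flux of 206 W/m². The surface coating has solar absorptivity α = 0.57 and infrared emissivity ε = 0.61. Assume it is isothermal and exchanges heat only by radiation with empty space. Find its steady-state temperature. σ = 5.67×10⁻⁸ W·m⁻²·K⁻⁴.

T ≈ 280 K

At steady state, absorbed solar power + internal power = radiated power.
Absorbed: α·S·A_cross = 0.57·206·1.060 = 124.5 W (cross-section A).
Total input = 124.5 + 99.8 = 224.3 W.
Radiated: εσ·A_surf·T⁴ with A_surf = A = 1.060 m².
T⁴ = 224.3/(0.61·5.67×10⁻⁸·1.060) = 6.117×10⁹ K⁴.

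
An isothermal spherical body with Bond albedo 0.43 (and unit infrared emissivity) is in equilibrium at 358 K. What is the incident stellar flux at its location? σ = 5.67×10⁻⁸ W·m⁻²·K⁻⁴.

(1−a)S·πr² = σ·4πr²·T⁴ ⇒ S = 4σT⁴/(1−a).
S = 4·5.67×10⁻⁸·1.643×10¹⁰/0.570.

S ≈ 6540 W/m²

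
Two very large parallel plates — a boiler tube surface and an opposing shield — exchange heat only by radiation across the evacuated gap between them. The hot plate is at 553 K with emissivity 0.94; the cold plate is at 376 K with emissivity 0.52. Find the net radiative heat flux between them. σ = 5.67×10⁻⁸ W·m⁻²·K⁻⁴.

For two infinite grey parallel plates, q = σ(T₁⁴ − T₂⁴)/(1/ε₁ + 1/ε₂ − 1).
T₁⁴ − T₂⁴ = 9.352×10¹⁰ − 1.999×10¹⁰ = 7.353×10¹⁰ K⁴.
1/ε₁ + 1/ε₂ − 1 = 1.064 + 1.923 − 1 = 1.987.
q = 5.67×10⁻⁸ × 7.353×10¹⁰ / 1.987.

q ≈ 2100 W/m²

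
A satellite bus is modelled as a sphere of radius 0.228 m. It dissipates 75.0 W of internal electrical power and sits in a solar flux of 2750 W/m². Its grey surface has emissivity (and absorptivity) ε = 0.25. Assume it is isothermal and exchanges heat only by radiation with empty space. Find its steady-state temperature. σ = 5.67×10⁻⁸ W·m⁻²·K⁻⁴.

T ≈ 377 K

At steady state, absorbed solar power + internal power = radiated power.
Absorbed: α·S·A_cross = 0.25·2750·0.1633 = 112.3 W (cross-section πr²).
Total input = 112.3 + 75.0 = 187.3 W.
Radiated: εσ·A_surf·T⁴ with A_surf = 4πr² = 0.6533 m².
T⁴ = 187.3/(0.25·5.67×10⁻⁸·0.6533) = 2.022×10¹⁰ K⁴.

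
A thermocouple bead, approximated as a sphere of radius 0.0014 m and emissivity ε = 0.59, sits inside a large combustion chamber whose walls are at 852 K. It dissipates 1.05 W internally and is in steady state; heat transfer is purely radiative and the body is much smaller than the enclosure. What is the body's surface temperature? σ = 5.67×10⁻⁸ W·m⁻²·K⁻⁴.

T ≈ 1160 K

For a small grey body in a large enclosure, net radiated power = εσA(T⁴ − T_w⁴).
Steady state: P = εσA(T⁴ − T_w⁴) with A = 4πr² = 2.463×10⁻⁵ m².
T⁴ = P/(εσA) + T_w⁴ = 1.05/(0.59·5.67×10⁻⁸·2.463×10⁻⁵) + (852)⁴
    = 1.274×10¹² + 5.269×10¹¹ = 1.801×10¹² K⁴.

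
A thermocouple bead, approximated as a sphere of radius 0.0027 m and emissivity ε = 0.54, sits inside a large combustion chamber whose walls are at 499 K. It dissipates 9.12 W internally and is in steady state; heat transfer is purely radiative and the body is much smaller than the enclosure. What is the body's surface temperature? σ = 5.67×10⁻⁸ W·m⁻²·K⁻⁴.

T ≈ 1350 K

For a small grey body in a large enclosure, net radiated power = εσA(T⁴ − T_w⁴).
Steady state: P = εσA(T⁴ − T_w⁴) with A = 4πr² = 9.161×10⁻⁵ m².
T⁴ = P/(εσA) + T_w⁴ = 9.12/(0.54·5.67×10⁻⁸·9.161×10⁻⁵) + (499)⁴
    = 3.251×10¹² + 6.200×10¹⁰ = 3.313×10¹² K⁴.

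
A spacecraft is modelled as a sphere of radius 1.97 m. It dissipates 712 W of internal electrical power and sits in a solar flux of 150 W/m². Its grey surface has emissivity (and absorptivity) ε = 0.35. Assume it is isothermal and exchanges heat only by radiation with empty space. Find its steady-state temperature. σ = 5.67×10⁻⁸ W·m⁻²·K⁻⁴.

T ≈ 193 K

At steady state, absorbed solar power + internal power = radiated power.
Absorbed: α·S·A_cross = 0.35·150·12.19 = 640.1 W (cross-section πr²).
Total input = 640.1 + 712 = 1352 W.
Radiated: εσ·A_surf·T⁴ with A_surf = 4πr² = 48.77 m².
T⁴ = 1352/(0.35·5.67×10⁻⁸·48.77) = 1.397×10⁹ K⁴.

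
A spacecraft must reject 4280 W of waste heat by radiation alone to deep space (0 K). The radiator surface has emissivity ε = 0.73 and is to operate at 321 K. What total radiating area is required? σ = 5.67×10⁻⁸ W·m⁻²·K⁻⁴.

A ≈ 9.74 m²

P = εσA T⁴ ⇒ A = P/(εσT⁴).
T⁴ = 1.062×10¹⁰ K⁴.
A = 4280/(0.73 × 5.67×10⁻⁸ × 1.062×10¹⁰).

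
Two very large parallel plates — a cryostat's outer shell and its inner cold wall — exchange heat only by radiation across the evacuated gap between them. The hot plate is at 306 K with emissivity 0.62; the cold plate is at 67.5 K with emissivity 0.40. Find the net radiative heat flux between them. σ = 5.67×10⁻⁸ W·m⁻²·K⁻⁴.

For two infinite grey parallel plates, q = σ(T₁⁴ − T₂⁴)/(1/ε₁ + 1/ε₂ − 1).
T₁⁴ − T₂⁴ = 8.768×10⁹ − 2.076×10⁷ = 8.747×10⁹ K⁴.
1/ε₁ + 1/ε₂ − 1 = 1.613 + 2.500 − 1 = 3.113.
q = 5.67×10⁻⁸ × 8.747×10⁹ / 3.113.

q ≈ 159 W/m²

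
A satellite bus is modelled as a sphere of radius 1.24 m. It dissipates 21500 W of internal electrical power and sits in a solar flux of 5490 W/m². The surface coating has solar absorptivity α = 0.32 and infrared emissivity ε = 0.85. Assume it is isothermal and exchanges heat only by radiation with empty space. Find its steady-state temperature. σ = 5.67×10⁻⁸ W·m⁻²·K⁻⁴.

T ≈ 424 K

At steady state, absorbed solar power + internal power = radiated power.
Absorbed: α·S·A_cross = 0.32·5490·4.831 = 8486 W (cross-section πr²).
Total input = 8486 + 21500 = 29990 W.
Radiated: εσ·A_surf·T⁴ with A_surf = 4πr² = 19.32 m².
T⁴ = 29990/(0.85·5.67×10⁻⁸·19.32) = 3.220×10¹⁰ K⁴.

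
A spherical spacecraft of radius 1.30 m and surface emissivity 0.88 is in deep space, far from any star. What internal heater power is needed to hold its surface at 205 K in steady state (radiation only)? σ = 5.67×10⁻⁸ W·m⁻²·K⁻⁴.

P ≈ 1870 W

P = εσ·4πr²·T⁴.
4πr² = 21.24 m²; T⁴ = 1.766×10⁹ K⁴.
P = 0.88·5.67×10⁻⁸·21.24·1.766×10⁹.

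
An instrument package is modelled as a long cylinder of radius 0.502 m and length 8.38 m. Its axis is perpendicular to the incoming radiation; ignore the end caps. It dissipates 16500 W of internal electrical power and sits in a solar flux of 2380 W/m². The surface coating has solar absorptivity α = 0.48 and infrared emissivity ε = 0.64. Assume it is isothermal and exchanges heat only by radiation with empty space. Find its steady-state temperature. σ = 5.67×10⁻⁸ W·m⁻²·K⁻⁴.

At steady state, absorbed solar power + internal power = radiated power.
Absorbed: α·S·A_cross = 0.48·2380·8.414 = 9612 W (cross-section 2rL).
Total input = 9612 + 16500 = 26110 W.
Radiated: εσ·A_surf·T⁴ with A_surf = 2πrL = 26.43 m².
T⁴ = 26110/(0.64·5.67×10⁻⁸·26.43) = 2.722×10¹⁰ K⁴.

T ≈ 406 K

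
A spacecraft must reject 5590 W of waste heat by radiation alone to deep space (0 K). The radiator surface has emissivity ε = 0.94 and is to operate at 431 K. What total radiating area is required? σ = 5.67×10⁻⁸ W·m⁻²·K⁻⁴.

A ≈ 3.04 m²

P = εσA T⁴ ⇒ A = P/(εσT⁴).
T⁴ = 3.451×10¹⁰ K⁴.
A = 5590/(0.94 × 5.67×10⁻⁸ × 3.451×10¹⁰).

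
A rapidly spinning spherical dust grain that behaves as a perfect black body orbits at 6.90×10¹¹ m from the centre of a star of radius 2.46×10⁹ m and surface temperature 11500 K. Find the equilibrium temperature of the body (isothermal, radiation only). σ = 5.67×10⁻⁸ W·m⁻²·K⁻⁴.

The star's surface emits σT_*⁴; at distance d the flux is S = σT_*⁴(R_*/d)².
S = 5.67×10⁻⁸·(11500)⁴·(2.46×10⁹/6.90×10¹¹)² = 12610 W/m².
For an isothermal sphere T⁴ = (1−a)S/(4σ) = 5.558×10¹⁰ K⁴.

T ≈ 486 K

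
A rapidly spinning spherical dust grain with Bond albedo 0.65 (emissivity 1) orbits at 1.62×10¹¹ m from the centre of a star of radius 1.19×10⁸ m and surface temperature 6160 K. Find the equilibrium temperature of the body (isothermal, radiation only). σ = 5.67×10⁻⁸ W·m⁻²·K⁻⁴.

T ≈ 90.8 K

The star's surface emits σT_*⁴; at distance d the flux is S = σT_*⁴(R_*/d)².
S = 5.67×10⁻⁸·(6160)⁴·(1.19×10⁸/1.62×10¹¹)² = 44.05 W/m².
For an isothermal sphere T⁴ = (1−a)S/(4σ) = 6.798×10⁷ K⁴.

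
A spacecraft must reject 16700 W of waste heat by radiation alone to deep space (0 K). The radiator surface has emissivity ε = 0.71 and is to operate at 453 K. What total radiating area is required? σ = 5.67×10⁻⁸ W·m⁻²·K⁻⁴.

A ≈ 9.85 m²

P = εσA T⁴ ⇒ A = P/(εσT⁴).
T⁴ = 4.211×10¹⁰ K⁴.
A = 16700/(0.71 × 5.67×10⁻⁸ × 4.211×10¹⁰).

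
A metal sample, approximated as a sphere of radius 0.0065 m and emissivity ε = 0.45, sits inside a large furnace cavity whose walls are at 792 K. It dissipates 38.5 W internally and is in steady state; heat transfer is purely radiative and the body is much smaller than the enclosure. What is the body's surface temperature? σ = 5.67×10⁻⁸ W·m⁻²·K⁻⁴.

For a small grey body in a large enclosure, net radiated power = εσA(T⁴ − T_w⁴).
Steady state: P = εσA(T⁴ − T_w⁴) with A = 4πr² = 5.309×10⁻⁴ m².
T⁴ = P/(εσA) + T_w⁴ = 38.5/(0.45·5.67×10⁻⁸·5.309×10⁻⁴) + (792)⁴
    = 2.842×10¹² + 3.935×10¹¹ = 3.235×10¹² K⁴.

T ≈ 1340 K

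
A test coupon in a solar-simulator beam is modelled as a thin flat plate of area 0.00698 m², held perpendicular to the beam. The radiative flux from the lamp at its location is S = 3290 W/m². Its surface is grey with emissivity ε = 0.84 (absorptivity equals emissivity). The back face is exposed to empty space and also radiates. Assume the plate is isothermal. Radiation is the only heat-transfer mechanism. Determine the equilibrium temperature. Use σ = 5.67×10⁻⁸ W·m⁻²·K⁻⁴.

At equilibrium, absorbed power = emitted power.
Absorbing cross-section = A = 0.006980 m²; emitting surface = 2A = 0.01396 m² (ratio 2).
εS·A_cross = εσ·A_surf·T⁴  ⇒  T⁴ = S/(2σ)   (ε cancels).
T⁴ = 3290/(2·5.67×10⁻⁸) = 2.901×10¹⁰ K⁴.
T = (2.901×10¹⁰)^(1/4).

T ≈ 413 K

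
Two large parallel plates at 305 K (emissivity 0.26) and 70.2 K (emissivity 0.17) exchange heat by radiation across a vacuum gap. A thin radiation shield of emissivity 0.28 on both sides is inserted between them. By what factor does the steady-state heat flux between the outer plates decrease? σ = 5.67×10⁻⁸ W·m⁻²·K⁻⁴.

factor ≈ 1.70

Without shield: q₀ = σΔ(T⁴)/(1/ε₁+1/ε₂−1) with denominator 8.729.
With shield the two gaps are in series; the resistances add: (1/ε₁+1/ε_s−1)+(1/ε_s+1/ε₂−1) = 6.418+8.454 = 14.87.
Heat-flux ratio q₀/q = 14.87/8.729.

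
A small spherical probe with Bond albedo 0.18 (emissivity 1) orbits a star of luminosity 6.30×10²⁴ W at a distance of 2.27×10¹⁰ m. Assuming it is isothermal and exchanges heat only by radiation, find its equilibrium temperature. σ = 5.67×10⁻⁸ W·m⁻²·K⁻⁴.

T ≈ 244 K

First find the stellar flux at distance d: S = L/(4πd²) = 6.30×10²⁴/(4π·(2.27×10¹⁰)²) = 972.9 W/m².
For an isothermal sphere, absorbed (1−a)S·πr² = emitted σ·4πr²·T⁴, so T⁴ = (1−a)S/(4σ).
T⁴ = 0.820·972.9/(4·5.67×10⁻⁸) = 3.518×10⁹ K⁴.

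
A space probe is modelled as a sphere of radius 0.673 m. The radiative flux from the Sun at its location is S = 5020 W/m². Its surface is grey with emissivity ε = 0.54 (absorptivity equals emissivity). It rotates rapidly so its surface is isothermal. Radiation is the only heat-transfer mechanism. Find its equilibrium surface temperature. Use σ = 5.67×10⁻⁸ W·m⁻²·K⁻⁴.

T ≈ 386 K

At equilibrium, absorbed power = emitted power.
Absorbing cross-section = πr² = 1.423 m²; emitting surface = 4πr² = 5.692 m² (ratio 4).
εS·A_cross = εσ·A_surf·T⁴  ⇒  T⁴ = S/(4σ)   (ε cancels).
T⁴ = 5020/(4·5.67×10⁻⁸) = 2.213×10¹⁰ K⁴.
T = (2.213×10¹⁰)^(1/4).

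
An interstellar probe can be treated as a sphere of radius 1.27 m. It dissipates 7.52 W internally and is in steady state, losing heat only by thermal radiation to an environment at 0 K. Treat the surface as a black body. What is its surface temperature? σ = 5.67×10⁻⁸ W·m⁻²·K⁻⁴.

Steady state: internal power = radiated power, P = εσA T⁴.
Radiating area A = 4πr² = 20.27 m².
T⁴ = P/(εσA) = 7.52/(1.0·5.67×10⁻⁸·20.27) = 6.544×10⁶ K⁴.
T = (6.544×10⁶)^(1/4).

T ≈ 50.6 K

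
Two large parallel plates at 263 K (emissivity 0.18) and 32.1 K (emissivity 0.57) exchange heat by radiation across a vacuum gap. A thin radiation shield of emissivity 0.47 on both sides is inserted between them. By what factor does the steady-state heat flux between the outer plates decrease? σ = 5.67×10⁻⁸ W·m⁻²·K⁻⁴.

Without shield: q₀ = σΔ(T⁴)/(1/ε₁+1/ε₂−1) with denominator 6.310.
With shield the two gaps are in series; the resistances add: (1/ε₁+1/ε_s−1)+(1/ε_s+1/ε₂−1) = 6.683+2.882 = 9.565.
Heat-flux ratio q₀/q = 9.565/6.310.

factor ≈ 1.52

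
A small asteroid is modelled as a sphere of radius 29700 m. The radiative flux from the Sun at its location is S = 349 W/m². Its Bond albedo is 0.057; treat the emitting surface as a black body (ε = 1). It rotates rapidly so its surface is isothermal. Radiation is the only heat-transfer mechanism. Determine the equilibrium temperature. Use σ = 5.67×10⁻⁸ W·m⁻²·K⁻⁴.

T ≈ 195 K

At equilibrium, absorbed power = emitted power.
Absorbing cross-section = πr² = 2.771×10⁹ m²; emitting surface = 4πr² = 1.108×10¹⁰ m² (ratio 4).
(1−a)S·A_cross = εσ·A_surf·T⁴  ⇒  T⁴ = (1−a)S/(4σ).
T⁴ = 0.943·349/(4·5.67×10⁻⁸) = 1.451×10⁹ K⁴.
T = (1.451×10⁹)^(1/4).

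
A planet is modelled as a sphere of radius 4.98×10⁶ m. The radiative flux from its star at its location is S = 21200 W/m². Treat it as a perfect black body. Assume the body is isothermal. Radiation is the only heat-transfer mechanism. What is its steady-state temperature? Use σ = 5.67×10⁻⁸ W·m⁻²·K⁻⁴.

At equilibrium, absorbed power = emitted power.
Absorbing cross-section = πr² = 7.791×10¹³ m²; emitting surface = 4πr² = 3.117×10¹⁴ m² (ratio 4).
S·A_cross = εσ·A_surf·T⁴  ⇒  T⁴ = S/(4σ).
T⁴ = 1.00·21200/(4·5.67×10⁻⁸) = 9.347×10¹⁰ K⁴.
T = (9.347×10¹⁰)^(1/4).

T ≈ 553 K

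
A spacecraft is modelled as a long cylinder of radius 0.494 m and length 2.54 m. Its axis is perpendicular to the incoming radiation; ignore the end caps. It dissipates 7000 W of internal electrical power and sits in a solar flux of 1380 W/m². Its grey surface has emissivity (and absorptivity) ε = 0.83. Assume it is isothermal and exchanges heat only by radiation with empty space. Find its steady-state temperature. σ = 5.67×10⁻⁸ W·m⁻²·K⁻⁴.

T ≈ 404 K

At steady state, absorbed solar power + internal power = radiated power.
Absorbed: α·S·A_cross = 0.83·1380·2.510 = 2874 W (cross-section 2rL).
Total input = 2874 + 7000 = 9874 W.
Radiated: εσ·A_surf·T⁴ with A_surf = 2πrL = 7.884 m².
T⁴ = 9874/(0.83·5.67×10⁻⁸·7.884) = 2.661×10¹⁰ K⁴.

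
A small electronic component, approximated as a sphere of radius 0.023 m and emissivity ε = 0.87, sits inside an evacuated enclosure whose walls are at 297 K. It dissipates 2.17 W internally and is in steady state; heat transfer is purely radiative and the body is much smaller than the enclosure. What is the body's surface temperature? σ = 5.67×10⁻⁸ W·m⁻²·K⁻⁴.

T ≈ 346 K

For a small grey body in a large enclosure, net radiated power = εσA(T⁴ − T_w⁴).
Steady state: P = εσA(T⁴ − T_w⁴) with A = 4πr² = 0.006648 m².
T⁴ = P/(εσA) + T_w⁴ = 2.17/(0.87·5.67×10⁻⁸·0.006648) + (297)⁴
    = 6.617×10⁹ + 7.781×10⁹ = 1.440×10¹⁰ K⁴.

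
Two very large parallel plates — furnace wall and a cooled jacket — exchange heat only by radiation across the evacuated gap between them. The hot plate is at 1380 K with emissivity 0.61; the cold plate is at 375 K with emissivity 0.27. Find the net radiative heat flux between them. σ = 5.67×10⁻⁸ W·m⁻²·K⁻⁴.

For two infinite grey parallel plates, q = σ(T₁⁴ − T₂⁴)/(1/ε₁ + 1/ε₂ − 1).
T₁⁴ − T₂⁴ = 3.627×10¹² − 1.978×10¹⁰ = 3.607×10¹² K⁴.
1/ε₁ + 1/ε₂ − 1 = 1.639 + 3.704 − 1 = 4.343.
q = 5.67×10⁻⁸ × 3.607×10¹² / 4.343.

q ≈ 47100 W/m²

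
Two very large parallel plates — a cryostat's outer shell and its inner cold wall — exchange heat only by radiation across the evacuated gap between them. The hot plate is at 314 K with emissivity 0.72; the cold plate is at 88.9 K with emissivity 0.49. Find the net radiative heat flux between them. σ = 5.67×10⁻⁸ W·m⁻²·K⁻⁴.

q ≈ 225 W/m²

For two infinite grey parallel plates, q = σ(T₁⁴ − T₂⁴)/(1/ε₁ + 1/ε₂ − 1).
T₁⁴ − T₂⁴ = 9.721×10⁹ − 6.246×10⁷ = 9.659×10⁹ K⁴.
1/ε₁ + 1/ε₂ − 1 = 1.389 + 2.041 − 1 = 2.430.
q = 5.67×10⁻⁸ × 9.659×10⁹ / 2.430.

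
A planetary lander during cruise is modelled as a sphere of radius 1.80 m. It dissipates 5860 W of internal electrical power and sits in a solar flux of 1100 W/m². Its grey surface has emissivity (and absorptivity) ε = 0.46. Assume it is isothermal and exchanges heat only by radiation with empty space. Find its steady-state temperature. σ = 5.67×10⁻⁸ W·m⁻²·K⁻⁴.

T ≈ 319 K

At steady state, absorbed solar power + internal power = radiated power.
Absorbed: α·S·A_cross = 0.46·1100·10.18 = 5150 W (cross-section πr²).
Total input = 5150 + 5860 = 11010 W.
Radiated: εσ·A_surf·T⁴ with A_surf = 4πr² = 40.72 m².
T⁴ = 11010/(0.46·5.67×10⁻⁸·40.72) = 1.037×10¹⁰ K⁴.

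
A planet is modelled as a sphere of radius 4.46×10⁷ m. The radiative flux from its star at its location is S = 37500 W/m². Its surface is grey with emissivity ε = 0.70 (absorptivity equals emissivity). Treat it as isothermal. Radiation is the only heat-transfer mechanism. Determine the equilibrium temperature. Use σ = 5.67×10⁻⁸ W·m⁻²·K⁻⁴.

T ≈ 638 K

At equilibrium, absorbed power = emitted power.
Absorbing cross-section = πr² = 6.249×10¹⁵ m²; emitting surface = 4πr² = 2.500×10¹⁶ m² (ratio 4).
εS·A_cross = εσ·A_surf·T⁴  ⇒  T⁴ = S/(4σ)   (ε cancels).
T⁴ = 37500/(4·5.67×10⁻⁸) = 1.653×10¹¹ K⁴.
T = (1.653×10¹¹)^(1/4).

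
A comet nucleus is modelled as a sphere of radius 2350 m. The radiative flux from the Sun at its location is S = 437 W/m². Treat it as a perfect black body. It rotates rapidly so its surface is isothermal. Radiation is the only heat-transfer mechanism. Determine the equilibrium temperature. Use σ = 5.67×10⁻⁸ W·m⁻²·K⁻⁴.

T ≈ 210 K

At equilibrium, absorbed power = emitted power.
Absorbing cross-section = πr² = 1.735×10⁷ m²; emitting surface = 4πr² = 6.940×10⁷ m² (ratio 4).
S·A_cross = εσ·A_surf·T⁴  ⇒  T⁴ = S/(4σ).
T⁴ = 1.00·437/(4·5.67×10⁻⁸) = 1.927×10⁹ K⁴.
T = (1.927×10⁹)^(1/4).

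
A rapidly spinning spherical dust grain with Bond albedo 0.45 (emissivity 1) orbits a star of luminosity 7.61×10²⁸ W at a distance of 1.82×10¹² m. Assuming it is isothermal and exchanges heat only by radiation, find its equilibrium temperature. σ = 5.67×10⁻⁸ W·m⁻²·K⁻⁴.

T ≈ 258 K

First find the stellar flux at distance d: S = L/(4πd²) = 7.61×10²⁸/(4π·(1.82×10¹²)²) = 1828 W/m².
For an isothermal sphere, absorbed (1−a)S·πr² = emitted σ·4πr²·T⁴, so T⁴ = (1−a)S/(4σ).
T⁴ = 0.550·1828/(4·5.67×10⁻⁸) = 4.434×10⁹ K⁴.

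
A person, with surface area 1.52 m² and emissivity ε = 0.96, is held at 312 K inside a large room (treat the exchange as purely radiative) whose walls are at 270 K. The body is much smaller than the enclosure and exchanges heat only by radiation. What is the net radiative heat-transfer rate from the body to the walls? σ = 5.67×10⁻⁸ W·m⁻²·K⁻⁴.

P_net ≈ 344 W

For a small grey body in a large enclosure: P_net = εσA(T_body⁴ − T_wall⁴).
A = 1.52 m²; T_body⁴ − T_wall⁴ = 9.476×10⁹ − 5.314×10⁹ = 4.161×10⁹ K⁴.
|P_net| = 0.96·5.67×10⁻⁸·1.520·4.161×10⁹.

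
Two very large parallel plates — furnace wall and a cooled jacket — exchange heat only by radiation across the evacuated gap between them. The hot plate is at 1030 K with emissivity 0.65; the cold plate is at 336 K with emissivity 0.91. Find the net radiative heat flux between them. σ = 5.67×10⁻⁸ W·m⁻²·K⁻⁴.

q ≈ 38500 W/m²

For two infinite grey parallel plates, q = σ(T₁⁴ − T₂⁴)/(1/ε₁ + 1/ε₂ − 1).
T₁⁴ − T₂⁴ = 1.126×10¹² − 1.275×10¹⁰ = 1.113×10¹² K⁴.
1/ε₁ + 1/ε₂ − 1 = 1.538 + 1.099 − 1 = 1.637.
q = 5.67×10⁻⁸ × 1.113×10¹² / 1.637.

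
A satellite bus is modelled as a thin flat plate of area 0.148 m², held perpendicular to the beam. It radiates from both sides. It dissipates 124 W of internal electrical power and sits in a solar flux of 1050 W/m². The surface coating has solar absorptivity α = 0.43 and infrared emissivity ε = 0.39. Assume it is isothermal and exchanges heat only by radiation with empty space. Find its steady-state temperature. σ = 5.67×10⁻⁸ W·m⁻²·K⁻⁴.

T ≈ 413 K

At steady state, absorbed solar power + internal power = radiated power.
Absorbed: α·S·A_cross = 0.43·1050·0.1480 = 66.82 W (cross-section A).
Total input = 66.82 + 124 = 190.8 W.
Radiated: εσ·A_surf·T⁴ with A_surf = 2A = 0.2960 m².
T⁴ = 190.8/(0.39·5.67×10⁻⁸·0.2960) = 2.915×10¹⁰ K⁴.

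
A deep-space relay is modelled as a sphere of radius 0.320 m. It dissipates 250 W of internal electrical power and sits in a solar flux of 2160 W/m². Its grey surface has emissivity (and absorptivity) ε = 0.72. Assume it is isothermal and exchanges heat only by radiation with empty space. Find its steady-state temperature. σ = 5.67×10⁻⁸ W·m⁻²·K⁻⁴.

T ≈ 346 K

At steady state, absorbed solar power + internal power = radiated power.
Absorbed: α·S·A_cross = 0.72·2160·0.3217 = 500.3 W (cross-section πr²).
Total input = 500.3 + 250 = 750.3 W.
Radiated: εσ·A_surf·T⁴ with A_surf = 4πr² = 1.287 m².
T⁴ = 750.3/(0.72·5.67×10⁻⁸·1.287) = 1.428×10¹⁰ K⁴.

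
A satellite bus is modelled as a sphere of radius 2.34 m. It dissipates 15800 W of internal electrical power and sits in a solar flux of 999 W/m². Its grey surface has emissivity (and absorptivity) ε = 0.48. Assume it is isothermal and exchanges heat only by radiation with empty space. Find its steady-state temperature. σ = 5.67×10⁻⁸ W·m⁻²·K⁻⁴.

T ≈ 337 K

At steady state, absorbed solar power + internal power = radiated power.
Absorbed: α·S·A_cross = 0.48·999·17.20 = 8249 W (cross-section πr²).
Total input = 8249 + 15800 = 24050 W.
Radiated: εσ·A_surf·T⁴ with A_surf = 4πr² = 68.81 m².
T⁴ = 24050/(0.48·5.67×10⁻⁸·68.81) = 1.284×10¹⁰ K⁴.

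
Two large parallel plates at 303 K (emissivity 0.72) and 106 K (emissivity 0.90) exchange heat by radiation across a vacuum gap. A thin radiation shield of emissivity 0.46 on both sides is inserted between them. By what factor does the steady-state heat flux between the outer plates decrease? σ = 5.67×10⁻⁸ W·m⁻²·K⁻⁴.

factor ≈ 3.23

Without shield: q₀ = σΔ(T⁴)/(1/ε₁+1/ε₂−1) with denominator 1.500.
With shield the two gaps are in series; the resistances add: (1/ε₁+1/ε_s−1)+(1/ε_s+1/ε₂−1) = 2.563+2.285 = 4.848.
Heat-flux ratio q₀/q = 4.848/1.500.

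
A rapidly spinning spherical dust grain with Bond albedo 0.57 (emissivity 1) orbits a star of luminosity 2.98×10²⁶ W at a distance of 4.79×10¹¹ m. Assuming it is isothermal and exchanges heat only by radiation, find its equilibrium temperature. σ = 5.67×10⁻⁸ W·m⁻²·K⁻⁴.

First find the stellar flux at distance d: S = L/(4πd²) = 2.98×10²⁶/(4π·(4.79×10¹¹)²) = 103.4 W/m².
For an isothermal sphere, absorbed (1−a)S·πr² = emitted σ·4πr²·T⁴, so T⁴ = (1−a)S/(4σ).
T⁴ = 0.430·103.4/(4·5.67×10⁻⁸) = 1.960×10⁸ K⁴.

T ≈ 118 K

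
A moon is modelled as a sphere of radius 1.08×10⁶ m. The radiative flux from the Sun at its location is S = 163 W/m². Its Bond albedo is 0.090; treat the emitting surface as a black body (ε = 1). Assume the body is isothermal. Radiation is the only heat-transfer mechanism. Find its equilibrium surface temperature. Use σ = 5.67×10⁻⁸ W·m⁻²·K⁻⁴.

At equilibrium, absorbed power = emitted power.
Absorbing cross-section = πr² = 3.664×10¹² m²; emitting surface = 4πr² = 1.466×10¹³ m² (ratio 4).
(1−a)S·A_cross = εσ·A_surf·T⁴  ⇒  T⁴ = (1−a)S/(4σ).
T⁴ = 0.910·163/(4·5.67×10⁻⁸) = 6.540×10⁸ K⁴.
T = (6.540×10⁸)^(1/4).

T ≈ 160 K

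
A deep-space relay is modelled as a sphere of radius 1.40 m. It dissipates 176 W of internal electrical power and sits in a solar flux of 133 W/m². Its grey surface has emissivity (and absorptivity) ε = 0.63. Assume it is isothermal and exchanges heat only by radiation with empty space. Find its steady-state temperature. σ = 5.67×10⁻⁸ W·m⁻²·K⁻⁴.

T ≈ 167 K

At steady state, absorbed solar power + internal power = radiated power.
Absorbed: α·S·A_cross = 0.63·133·6.158 = 515.9 W (cross-section πr²).
Total input = 515.9 + 176 = 691.9 W.
Radiated: εσ·A_surf·T⁴ with A_surf = 4πr² = 24.63 m².
T⁴ = 691.9/(0.63·5.67×10⁻⁸·24.63) = 7.865×10⁸ K⁴.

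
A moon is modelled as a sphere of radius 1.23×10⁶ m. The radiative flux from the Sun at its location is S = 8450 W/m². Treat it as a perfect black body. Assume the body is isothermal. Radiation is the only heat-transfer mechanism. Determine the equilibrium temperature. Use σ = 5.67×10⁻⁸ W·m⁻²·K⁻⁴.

T ≈ 439 K

At equilibrium, absorbed power = emitted power.
Absorbing cross-section = πr² = 4.753×10¹² m²; emitting surface = 4πr² = 1.901×10¹³ m² (ratio 4).
S·A_cross = εσ·A_surf·T⁴  ⇒  T⁴ = S/(4σ).
T⁴ = 1.00·8450/(4·5.67×10⁻⁸) = 3.726×10¹⁰ K⁴.
T = (3.726×10¹⁰)^(1/4).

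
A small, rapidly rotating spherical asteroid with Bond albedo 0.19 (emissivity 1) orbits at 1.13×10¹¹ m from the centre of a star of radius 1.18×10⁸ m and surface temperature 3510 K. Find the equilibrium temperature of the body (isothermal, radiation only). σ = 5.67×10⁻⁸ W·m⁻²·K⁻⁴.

The star's surface emits σT_*⁴; at distance d the flux is S = σT_*⁴(R_*/d)².
S = 5.67×10⁻⁸·(3510)⁴·(1.18×10⁸/1.13×10¹¹)² = 9.385 W/m².
For an isothermal sphere T⁴ = (1−a)S/(4σ) = 3.352×10⁷ K⁴.

T ≈ 76.1 K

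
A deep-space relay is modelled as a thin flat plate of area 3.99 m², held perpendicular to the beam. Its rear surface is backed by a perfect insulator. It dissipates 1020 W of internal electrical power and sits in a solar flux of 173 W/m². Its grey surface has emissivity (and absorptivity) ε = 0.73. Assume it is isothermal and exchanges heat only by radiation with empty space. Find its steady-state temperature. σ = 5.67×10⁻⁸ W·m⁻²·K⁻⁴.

T ≈ 310 K

At steady state, absorbed solar power + internal power = radiated power.
Absorbed: α·S·A_cross = 0.73·173·3.990 = 503.9 W (cross-section A).
Total input = 503.9 + 1020 = 1524 W.
Radiated: εσ·A_surf·T⁴ with A_surf = A = 3.990 m².
T⁴ = 1524/(0.73·5.67×10⁻⁸·3.990) = 9.227×10⁹ K⁴.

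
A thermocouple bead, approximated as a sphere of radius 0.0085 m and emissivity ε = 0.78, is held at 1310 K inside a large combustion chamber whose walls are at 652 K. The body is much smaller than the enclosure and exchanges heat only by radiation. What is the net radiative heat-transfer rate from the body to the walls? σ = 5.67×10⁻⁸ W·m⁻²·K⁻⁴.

P_net ≈ 111 W

For a small grey body in a large enclosure: P_net = εσA(T_body⁴ − T_wall⁴).
A = 4πr² = 9.079×10⁻⁴ m²; T_body⁴ − T_wall⁴ = 2.945×10¹² − 1.807×10¹¹ = 2.764×10¹² K⁴.
|P_net| = 0.78·5.67×10⁻⁸·9.079×10⁻⁴·2.764×10¹².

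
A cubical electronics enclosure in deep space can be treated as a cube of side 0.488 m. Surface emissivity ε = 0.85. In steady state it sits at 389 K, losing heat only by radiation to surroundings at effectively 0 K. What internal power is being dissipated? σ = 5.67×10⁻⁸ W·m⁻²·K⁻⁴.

P ≈ 1580 W

Steady state: P = εσA T⁴.
A = 6L² = 1.429 m²; T⁴ = (389)⁴ = 2.290×10¹⁰ K⁴.
P = 0.85 × 5.67×10⁻⁸ × 1.429 × 2.290×10¹⁰.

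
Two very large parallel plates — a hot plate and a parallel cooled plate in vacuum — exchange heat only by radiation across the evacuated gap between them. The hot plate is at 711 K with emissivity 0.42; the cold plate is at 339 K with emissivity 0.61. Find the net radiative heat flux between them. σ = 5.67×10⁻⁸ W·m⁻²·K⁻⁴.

q ≈ 4550 W/m²

For two infinite grey parallel plates, q = σ(T₁⁴ − T₂⁴)/(1/ε₁ + 1/ε₂ − 1).
T₁⁴ − T₂⁴ = 2.556×10¹¹ − 1.321×10¹⁰ = 2.423×10¹¹ K⁴.
1/ε₁ + 1/ε₂ − 1 = 2.381 + 1.639 − 1 = 3.020.
q = 5.67×10⁻⁸ × 2.423×10¹¹ / 3.020.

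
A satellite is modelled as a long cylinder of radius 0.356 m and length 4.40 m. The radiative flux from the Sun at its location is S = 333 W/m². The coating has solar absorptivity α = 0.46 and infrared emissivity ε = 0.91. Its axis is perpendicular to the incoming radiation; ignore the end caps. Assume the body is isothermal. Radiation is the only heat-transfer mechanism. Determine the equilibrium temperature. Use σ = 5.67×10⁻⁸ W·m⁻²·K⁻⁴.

At equilibrium, absorbed power = emitted power.
Absorbing cross-section = 2rL = 3.133 m²; emitting surface = 2πrL = 9.842 m² (ratio π).
αS·A_cross = εσ·A_surf·T⁴  ⇒  T⁴ = αS/(ε·πσ).
T⁴ = 0.460·333/(0.91·π·5.67×10⁻⁸) = 9.450×10⁸ K⁴.
T = (9.450×10⁸)^(1/4).

T ≈ 175 K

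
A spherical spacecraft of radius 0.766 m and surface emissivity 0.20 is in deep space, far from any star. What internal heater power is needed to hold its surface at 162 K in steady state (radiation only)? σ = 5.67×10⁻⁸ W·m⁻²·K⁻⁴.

P ≈ 57.6 W

P = εσ·4πr²·T⁴.
4πr² = 7.373 m²; T⁴ = 6.887×10⁸ K⁴.
P = 0.20·5.67×10⁻⁸·7.373·6.887×10⁸.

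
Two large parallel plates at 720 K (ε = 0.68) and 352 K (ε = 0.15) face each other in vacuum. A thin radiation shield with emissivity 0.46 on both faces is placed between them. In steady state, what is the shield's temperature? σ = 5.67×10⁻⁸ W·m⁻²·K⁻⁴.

In steady state the net flux on the hot side equals that on the cold side.
σ(T₁⁴−T_s⁴)/D₁ = σ(T_s⁴−T₂⁴)/D₂, with D₁ = 1/ε₁+1/ε_s−1 = 2.645, D₂ = 1/ε_s+1/ε₂−1 = 7.841.
Solve for T_s⁴: T_s⁴ = (D₂·T₁⁴ + D₁·T₂⁴)/(D₁+D₂) = 2.048×10¹¹ K⁴.

T_s ≈ 673 K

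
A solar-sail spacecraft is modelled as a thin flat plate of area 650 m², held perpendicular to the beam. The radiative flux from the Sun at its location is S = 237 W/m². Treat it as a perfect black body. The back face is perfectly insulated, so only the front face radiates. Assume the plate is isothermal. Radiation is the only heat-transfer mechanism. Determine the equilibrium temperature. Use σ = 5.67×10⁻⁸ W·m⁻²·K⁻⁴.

T ≈ 254 K

At equilibrium, absorbed power = emitted power.
Absorbing cross-section = A = 650.0 m²; emitting surface = A = 650.0 m² (ratio 1).
S·A_cross = εσ·A_surf·T⁴  ⇒  T⁴ = S/(1σ).
T⁴ = 1.00·237/(1·5.67×10⁻⁸) = 4.180×10⁹ K⁴.
T = (4.180×10⁹)^(1/4).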